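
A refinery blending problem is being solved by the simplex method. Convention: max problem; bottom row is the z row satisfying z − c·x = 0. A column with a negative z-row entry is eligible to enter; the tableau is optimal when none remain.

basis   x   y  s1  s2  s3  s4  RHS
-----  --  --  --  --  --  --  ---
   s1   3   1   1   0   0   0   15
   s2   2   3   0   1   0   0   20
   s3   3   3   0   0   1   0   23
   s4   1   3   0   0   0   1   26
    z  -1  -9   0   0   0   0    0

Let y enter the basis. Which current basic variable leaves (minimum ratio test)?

Column y entries and ratios — s1: 15/1 = 15; s2: 20/3 = 20/3; s3: 23/3 = 23/3; s4: 26/3 = 26/3.
Smallest ratio is 20/3 in the row of s2, so s2 leaves.

s2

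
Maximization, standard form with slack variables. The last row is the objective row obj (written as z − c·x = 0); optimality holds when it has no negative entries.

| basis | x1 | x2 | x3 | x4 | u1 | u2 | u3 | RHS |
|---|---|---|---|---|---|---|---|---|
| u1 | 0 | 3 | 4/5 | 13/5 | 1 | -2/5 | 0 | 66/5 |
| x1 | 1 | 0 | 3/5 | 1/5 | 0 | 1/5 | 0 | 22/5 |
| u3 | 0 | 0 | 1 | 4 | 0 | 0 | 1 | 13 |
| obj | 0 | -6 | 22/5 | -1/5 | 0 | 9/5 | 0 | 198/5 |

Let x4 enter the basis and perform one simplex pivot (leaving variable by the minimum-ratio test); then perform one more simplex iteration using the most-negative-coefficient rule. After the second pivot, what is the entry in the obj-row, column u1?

2

Ratio test on column x4 — row 1: (66/5)/(13/5) = 66/13; row 2: (22/5)/(1/5) = 22; row 3: 13/4 = 13/4. Minimum is 13/4 at row 3 (u3 leaves); pivot element 4.
Divide row 3 by 4; eliminate column x4 from the other rows.
Second iteration: most negative obj-row entry is -6 in column x2, so x2 enters.
Ratio test on column x2 — row 1: (19/4)/3 = 19/12; row 2: entry 0 ≤ 0; row 3: entry 0 ≤ 0. Minimum is 19/12 at row 1 (u1 leaves); pivot element 3.
Divide row 1 by 3; eliminate column x2 from the other rows.
After both pivots, the entry at the obj-row, column u1 is 2.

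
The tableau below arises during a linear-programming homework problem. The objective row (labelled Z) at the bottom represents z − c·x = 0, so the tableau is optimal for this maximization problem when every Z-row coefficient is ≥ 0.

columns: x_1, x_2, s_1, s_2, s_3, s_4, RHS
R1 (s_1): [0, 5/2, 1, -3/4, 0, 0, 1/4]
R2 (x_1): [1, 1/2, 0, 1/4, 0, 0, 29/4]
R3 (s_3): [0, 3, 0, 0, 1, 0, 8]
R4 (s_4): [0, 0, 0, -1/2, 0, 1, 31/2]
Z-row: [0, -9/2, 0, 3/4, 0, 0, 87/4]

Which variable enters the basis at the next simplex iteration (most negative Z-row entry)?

x_2

Negative Z-row entries: x_2: -9/2.
The most negative is -9/2 in column x_2, so x_2 enters.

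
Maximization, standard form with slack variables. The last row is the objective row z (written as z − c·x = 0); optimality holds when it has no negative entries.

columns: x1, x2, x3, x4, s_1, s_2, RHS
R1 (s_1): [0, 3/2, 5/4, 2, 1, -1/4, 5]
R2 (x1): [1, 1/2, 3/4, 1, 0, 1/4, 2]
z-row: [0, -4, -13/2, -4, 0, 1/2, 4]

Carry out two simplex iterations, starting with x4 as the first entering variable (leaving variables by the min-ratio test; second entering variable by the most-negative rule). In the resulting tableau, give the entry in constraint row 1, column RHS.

Ratio test on column x4 — row 1: 5/2 = 5/2; row 2: 2/1 = 2. Minimum is 2 at row 2 (x1 leaves); pivot element 1.
Divide row 2 by 1; eliminate column x4 from the other rows.
Second iteration: most negative z-row entry is -7/2 in column x3, so x3 enters.
Ratio test on column x3 — row 1: entry -1/4 ≤ 0; row 2: 2/(3/4) = 8/3. Minimum is 8/3 at row 2 (x4 leaves); pivot element 3/4.
Divide row 2 by 3/4; eliminate column x3 from the other rows.
After both pivots, the entry at constraint row 1, column RHS is 5/3.

5/3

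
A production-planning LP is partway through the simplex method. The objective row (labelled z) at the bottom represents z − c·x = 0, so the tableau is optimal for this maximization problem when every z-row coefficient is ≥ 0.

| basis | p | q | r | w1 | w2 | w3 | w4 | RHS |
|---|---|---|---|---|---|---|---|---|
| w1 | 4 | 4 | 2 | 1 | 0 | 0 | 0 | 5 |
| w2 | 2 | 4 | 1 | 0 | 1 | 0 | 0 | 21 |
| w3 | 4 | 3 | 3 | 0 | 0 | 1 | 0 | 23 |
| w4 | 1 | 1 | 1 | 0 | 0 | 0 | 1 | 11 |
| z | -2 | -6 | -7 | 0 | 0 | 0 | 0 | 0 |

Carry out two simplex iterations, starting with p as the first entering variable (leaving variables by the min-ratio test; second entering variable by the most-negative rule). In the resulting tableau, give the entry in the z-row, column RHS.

35/2

Ratio test on column p — row 1: 5/4 = 5/4; row 2: 21/2 = 21/2; row 3: 23/4 = 23/4; row 4: 11/1 = 11. Minimum is 5/4 at row 1 (w1 leaves); pivot element 4.
Divide row 1 by 4; eliminate column p from the other rows.
Second iteration: most negative z-row entry is -6 in column r, so r enters.
Ratio test on column r — row 1: (5/4)/(1/2) = 5/2; row 2: entry 0 ≤ 0; row 3: 18/1 = 18; row 4: (39/4)/(1/2) = 39/2. Minimum is 5/2 at row 1 (p leaves); pivot element 1/2.
Divide row 1 by 1/2; eliminate column r from the other rows.
After both pivots, the entry at the z-row, column RHS is 35/2.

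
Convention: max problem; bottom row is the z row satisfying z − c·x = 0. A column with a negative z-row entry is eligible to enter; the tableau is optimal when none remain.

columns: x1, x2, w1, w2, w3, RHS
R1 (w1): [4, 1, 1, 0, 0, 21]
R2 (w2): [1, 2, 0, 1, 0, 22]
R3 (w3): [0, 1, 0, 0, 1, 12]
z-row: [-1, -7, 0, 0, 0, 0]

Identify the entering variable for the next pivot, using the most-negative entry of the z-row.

x2

Negative z-row entries: x1: -1, x2: -7.
The most negative is -7 in column x2, so x2 enters.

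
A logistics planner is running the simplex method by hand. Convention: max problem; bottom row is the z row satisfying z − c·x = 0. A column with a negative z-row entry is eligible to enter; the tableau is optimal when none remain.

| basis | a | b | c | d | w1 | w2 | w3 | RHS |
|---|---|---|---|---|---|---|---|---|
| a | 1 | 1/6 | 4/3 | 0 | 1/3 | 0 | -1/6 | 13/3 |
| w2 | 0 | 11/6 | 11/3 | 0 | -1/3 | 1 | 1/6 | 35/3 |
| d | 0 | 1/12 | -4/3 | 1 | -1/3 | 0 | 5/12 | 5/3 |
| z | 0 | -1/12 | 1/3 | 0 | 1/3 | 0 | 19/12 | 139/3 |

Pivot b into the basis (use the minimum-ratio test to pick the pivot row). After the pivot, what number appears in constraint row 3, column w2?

Ratio test on column b — row 1: (13/3)/(1/6) = 26; row 2: (35/3)/(11/6) = 70/11; row 3: (5/3)/(1/12) = 20. Minimum is 70/11 at row 2 (w2 leaves); pivot element 11/6.
Divide row 2 by 11/6; eliminate column b from the other rows.
Row 3 update in column w2: 0 − (1/12)·(6/11) = -1/22.

-1/22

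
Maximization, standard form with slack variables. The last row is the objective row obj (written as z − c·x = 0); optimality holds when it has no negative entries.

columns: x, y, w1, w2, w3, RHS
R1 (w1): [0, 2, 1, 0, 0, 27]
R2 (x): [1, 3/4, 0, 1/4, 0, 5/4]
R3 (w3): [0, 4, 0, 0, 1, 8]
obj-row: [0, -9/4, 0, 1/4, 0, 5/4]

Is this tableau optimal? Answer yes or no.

The obj-row has a negative entry -9/4 in column y, so it is not optimal.

no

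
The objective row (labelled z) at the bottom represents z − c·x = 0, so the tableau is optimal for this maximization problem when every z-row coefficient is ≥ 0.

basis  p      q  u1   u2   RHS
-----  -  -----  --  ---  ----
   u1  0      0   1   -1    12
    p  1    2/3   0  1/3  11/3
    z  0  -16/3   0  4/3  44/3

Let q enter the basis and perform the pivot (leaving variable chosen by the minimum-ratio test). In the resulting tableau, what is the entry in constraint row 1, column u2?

-1

Ratio test on column q — row 1: entry 0 ≤ 0; row 2: (11/3)/(2/3) = 11/2. Minimum is 11/2 at row 2 (p leaves); pivot element 2/3.
Divide row 2 by 2/3; eliminate column q from the other rows.
Row 1 update in column u2: -1 − 0·(1/2) = -1.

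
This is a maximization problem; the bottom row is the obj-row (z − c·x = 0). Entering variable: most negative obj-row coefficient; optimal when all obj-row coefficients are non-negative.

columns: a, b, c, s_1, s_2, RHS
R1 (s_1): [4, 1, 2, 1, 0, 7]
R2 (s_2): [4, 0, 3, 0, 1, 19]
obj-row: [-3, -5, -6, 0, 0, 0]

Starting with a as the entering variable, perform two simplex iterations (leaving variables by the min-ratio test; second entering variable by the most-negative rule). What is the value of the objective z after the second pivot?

Ratio test on column a — row 1: 7/4 = 7/4; row 2: 19/4 = 19/4. Minimum is 7/4 at row 1 (s_1 leaves); pivot element 4.
Pivot on row 1; the obj-row RHS becomes 0 − (-3)·(7/4) = 21/4.
Next entering variable (most negative obj-row entry -9/2): c.
Ratio test on column c — row 1: (7/4)/(1/2) = 7/2; row 2: 12/1 = 12. Minimum is 7/2 at row 1 (a leaves); pivot element 1/2.
After the second pivot the obj-row RHS is 21/4 − (-9/2)·(7/2) = 21.

21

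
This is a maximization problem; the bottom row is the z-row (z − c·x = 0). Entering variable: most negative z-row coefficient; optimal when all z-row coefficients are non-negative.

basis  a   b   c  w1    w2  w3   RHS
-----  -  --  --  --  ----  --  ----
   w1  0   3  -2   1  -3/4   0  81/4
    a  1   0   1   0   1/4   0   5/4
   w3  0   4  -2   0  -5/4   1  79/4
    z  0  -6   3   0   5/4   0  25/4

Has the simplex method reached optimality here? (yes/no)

no

The z-row has a negative entry -6 in column b, so it is not optimal.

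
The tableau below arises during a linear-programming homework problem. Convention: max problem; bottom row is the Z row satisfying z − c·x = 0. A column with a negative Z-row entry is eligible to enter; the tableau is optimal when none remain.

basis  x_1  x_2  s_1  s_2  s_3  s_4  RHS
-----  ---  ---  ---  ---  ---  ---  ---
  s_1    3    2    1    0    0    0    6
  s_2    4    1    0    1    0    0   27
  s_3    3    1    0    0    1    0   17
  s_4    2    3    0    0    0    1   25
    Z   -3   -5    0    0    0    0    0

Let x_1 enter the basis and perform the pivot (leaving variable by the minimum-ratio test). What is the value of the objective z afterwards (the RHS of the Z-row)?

Ratio test on column x_1 — row 1: 6/3 = 2; row 2: 27/4 = 27/4; row 3: 17/3 = 17/3; row 4: 25/2 = 25/2. Minimum is 2 at row 1 (s_1 leaves); pivot element 3.
Pivot on row 1; the Z-row RHS becomes 0 − (-3)·2 = 6.

6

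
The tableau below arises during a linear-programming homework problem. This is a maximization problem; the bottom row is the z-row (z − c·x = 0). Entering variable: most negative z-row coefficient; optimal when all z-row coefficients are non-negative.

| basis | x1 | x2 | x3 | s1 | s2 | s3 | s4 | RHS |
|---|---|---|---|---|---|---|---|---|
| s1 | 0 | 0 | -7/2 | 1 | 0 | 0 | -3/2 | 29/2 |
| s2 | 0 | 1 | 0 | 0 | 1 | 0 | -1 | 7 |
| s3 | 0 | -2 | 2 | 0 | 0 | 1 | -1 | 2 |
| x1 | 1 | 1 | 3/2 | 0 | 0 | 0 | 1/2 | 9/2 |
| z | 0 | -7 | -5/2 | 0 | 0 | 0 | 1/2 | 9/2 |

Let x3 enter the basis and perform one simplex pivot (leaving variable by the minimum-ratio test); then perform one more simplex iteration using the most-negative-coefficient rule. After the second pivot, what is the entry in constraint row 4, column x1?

Ratio test on column x3 — row 1: entry -7/2 ≤ 0; row 2: entry 0 ≤ 0; row 3: 2/2 = 1; row 4: (9/2)/(3/2) = 3. Minimum is 1 at row 3 (s3 leaves); pivot element 2.
Divide row 3 by 2; eliminate column x3 from the other rows.
Second iteration: most negative z-row entry is -19/2 in column x2, so x2 enters.
Ratio test on column x2 — row 1: entry -7/2 ≤ 0; row 2: 7/1 = 7; row 3: entry -1 ≤ 0; row 4: 3/(5/2) = 6/5. Minimum is 6/5 at row 4 (x1 leaves); pivot element 5/2.
Divide row 4 by 5/2; eliminate column x2 from the other rows.
After both pivots, the entry at constraint row 4, column x1 is 2/5.

2/5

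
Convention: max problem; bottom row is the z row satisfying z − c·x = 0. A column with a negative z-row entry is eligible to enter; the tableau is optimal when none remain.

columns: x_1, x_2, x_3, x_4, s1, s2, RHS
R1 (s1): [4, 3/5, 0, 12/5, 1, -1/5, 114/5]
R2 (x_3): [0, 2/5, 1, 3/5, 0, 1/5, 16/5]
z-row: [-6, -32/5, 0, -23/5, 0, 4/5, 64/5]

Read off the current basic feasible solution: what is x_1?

0

x_1 is not in the basis, so in the current basic feasible solution x_1 = 0.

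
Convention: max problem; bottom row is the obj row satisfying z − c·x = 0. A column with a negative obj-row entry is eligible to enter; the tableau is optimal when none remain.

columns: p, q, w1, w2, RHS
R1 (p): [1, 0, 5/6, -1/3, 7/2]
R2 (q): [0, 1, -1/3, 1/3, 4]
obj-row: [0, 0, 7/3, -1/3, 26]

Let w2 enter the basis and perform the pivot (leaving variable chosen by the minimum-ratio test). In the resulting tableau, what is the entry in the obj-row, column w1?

2

Ratio test on column w2 — row 1: entry -1/3 ≤ 0; row 2: 4/(1/3) = 12. Minimum is 12 at row 2 (q leaves); pivot element 1/3.
Divide row 2 by 1/3; eliminate column w2 from the other rows.
obj-row update in column w1: 7/3 − (-1/3)·(-1) = 2.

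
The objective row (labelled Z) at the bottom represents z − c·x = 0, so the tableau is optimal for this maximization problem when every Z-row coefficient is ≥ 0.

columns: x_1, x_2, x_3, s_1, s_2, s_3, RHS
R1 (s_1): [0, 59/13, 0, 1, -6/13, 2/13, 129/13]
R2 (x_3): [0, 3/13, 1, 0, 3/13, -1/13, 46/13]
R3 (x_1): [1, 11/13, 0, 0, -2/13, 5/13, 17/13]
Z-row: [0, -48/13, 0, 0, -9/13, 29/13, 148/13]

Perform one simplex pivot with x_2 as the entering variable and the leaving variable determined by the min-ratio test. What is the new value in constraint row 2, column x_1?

Ratio test on column x_2 — row 1: (129/13)/(59/13) = 129/59; row 2: (46/13)/(3/13) = 46/3; row 3: (17/13)/(11/13) = 17/11. Minimum is 17/11 at row 3 (x_1 leaves); pivot element 11/13.
Divide row 3 by 11/13; eliminate column x_2 from the other rows.
Row 2 update in column x_1: 0 − (3/13)·(13/11) = -3/11.

-3/11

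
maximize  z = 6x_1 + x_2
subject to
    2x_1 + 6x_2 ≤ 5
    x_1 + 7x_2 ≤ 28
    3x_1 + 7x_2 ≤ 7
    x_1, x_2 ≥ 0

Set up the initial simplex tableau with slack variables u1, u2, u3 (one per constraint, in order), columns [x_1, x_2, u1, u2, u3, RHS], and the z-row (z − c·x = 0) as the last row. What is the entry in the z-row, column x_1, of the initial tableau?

The z-row carries the negated objective coefficients: the x_1 entry is -6.

-6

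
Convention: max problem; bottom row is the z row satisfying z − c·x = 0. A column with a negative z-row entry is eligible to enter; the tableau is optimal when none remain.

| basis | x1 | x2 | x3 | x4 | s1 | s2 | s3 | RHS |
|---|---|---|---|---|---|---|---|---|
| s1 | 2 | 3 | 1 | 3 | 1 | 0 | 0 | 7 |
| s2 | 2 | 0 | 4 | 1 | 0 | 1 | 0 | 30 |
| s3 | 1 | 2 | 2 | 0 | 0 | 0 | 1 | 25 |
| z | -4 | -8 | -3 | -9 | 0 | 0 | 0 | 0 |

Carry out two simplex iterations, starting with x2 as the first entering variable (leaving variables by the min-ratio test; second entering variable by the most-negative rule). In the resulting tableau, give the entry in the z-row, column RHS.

21

Ratio test on column x2 — row 1: 7/3 = 7/3; row 2: entry 0 ≤ 0; row 3: 25/2 = 25/2. Minimum is 7/3 at row 1 (s1 leaves); pivot element 3.
Divide row 1 by 3; eliminate column x2 from the other rows.
Second iteration: most negative z-row entry is -1 in column x4, so x4 enters.
Ratio test on column x4 — row 1: (7/3)/1 = 7/3; row 2: 30/1 = 30; row 3: entry -2 ≤ 0. Minimum is 7/3 at row 1 (x2 leaves); pivot element 1.
Divide row 1 by 1; eliminate column x4 from the other rows.
After both pivots, the entry at the z-row, column RHS is 21.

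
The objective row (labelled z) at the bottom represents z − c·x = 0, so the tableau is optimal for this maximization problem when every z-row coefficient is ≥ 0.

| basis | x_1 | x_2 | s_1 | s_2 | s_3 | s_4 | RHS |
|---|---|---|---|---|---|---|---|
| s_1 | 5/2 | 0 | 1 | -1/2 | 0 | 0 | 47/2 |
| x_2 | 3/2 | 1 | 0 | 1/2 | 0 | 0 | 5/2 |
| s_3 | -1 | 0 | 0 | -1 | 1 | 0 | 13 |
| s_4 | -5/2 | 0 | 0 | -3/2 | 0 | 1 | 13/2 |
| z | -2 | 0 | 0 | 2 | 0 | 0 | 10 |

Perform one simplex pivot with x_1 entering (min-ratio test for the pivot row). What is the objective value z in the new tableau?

Ratio test on column x_1 — row 1: (47/2)/(5/2) = 47/5; row 2: (5/2)/(3/2) = 5/3; row 3: entry -1 ≤ 0; row 4: entry -5/2 ≤ 0. Minimum is 5/3 at row 2 (x_2 leaves); pivot element 3/2.
Pivot on row 2; the z-row RHS becomes 10 − (-2)·(5/3) = 40/3.

40/3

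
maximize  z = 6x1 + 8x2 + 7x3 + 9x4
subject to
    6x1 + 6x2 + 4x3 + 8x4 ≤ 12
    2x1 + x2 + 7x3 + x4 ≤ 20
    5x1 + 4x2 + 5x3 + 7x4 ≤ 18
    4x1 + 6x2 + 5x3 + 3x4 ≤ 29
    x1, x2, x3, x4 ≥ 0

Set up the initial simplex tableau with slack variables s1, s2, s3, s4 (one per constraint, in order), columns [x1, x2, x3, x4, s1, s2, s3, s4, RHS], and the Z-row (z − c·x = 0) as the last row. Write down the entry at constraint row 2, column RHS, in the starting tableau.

20

The RHS of constraint 2 is b_2 = 20.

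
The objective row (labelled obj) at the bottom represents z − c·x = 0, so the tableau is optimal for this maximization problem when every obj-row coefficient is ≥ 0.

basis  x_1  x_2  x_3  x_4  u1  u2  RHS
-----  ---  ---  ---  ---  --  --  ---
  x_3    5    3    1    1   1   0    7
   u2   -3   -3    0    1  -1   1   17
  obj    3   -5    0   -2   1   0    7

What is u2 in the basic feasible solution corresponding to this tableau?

17

u2 is basic (row 2); its value is the RHS of that row, 17.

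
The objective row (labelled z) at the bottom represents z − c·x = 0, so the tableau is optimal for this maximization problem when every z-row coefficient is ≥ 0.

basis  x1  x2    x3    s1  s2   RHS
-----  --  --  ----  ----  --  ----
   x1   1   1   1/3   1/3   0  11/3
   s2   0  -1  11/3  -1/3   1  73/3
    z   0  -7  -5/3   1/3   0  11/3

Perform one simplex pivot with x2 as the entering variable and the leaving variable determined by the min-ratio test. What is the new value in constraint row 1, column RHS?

Ratio test on column x2 — row 1: (11/3)/1 = 11/3; row 2: entry -1 ≤ 0. Minimum is 11/3 at row 1 (x1 leaves); pivot element 1.
Divide row 1 by 1; eliminate column x2 from the other rows.
In the new row 1, the RHS entry is the old entry divided by the pivot: (11/3)/1 = 11/3.

11/3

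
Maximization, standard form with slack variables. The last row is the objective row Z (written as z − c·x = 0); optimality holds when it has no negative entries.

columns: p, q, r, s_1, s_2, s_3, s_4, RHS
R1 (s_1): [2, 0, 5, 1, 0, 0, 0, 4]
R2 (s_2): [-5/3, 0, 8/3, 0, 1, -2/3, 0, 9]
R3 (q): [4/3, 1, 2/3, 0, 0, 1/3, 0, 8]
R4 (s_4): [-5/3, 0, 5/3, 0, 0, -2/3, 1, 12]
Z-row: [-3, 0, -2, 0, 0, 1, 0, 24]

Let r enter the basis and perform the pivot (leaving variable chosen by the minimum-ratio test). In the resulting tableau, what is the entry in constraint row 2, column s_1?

-8/15

Ratio test on column r — row 1: 4/5 = 4/5; row 2: 9/(8/3) = 27/8; row 3: 8/(2/3) = 12; row 4: 12/(5/3) = 36/5. Minimum is 4/5 at row 1 (s_1 leaves); pivot element 5.
Divide row 1 by 5; eliminate column r from the other rows.
Row 2 update in column s_1: 0 − (8/3)·(1/5) = -8/15.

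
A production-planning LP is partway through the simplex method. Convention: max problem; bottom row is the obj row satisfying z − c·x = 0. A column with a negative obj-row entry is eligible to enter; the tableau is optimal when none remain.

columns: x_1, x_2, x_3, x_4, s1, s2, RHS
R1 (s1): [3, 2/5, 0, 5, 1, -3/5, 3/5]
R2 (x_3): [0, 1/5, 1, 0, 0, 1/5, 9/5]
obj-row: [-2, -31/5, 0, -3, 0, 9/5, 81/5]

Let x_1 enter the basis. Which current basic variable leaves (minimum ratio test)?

Column x_1 entries and ratios — s1: (3/5)/3 = 1/5; x_3: 0 ≤ 0, skip.
Smallest ratio is 1/5 in the row of s1, so s1 leaves.

s1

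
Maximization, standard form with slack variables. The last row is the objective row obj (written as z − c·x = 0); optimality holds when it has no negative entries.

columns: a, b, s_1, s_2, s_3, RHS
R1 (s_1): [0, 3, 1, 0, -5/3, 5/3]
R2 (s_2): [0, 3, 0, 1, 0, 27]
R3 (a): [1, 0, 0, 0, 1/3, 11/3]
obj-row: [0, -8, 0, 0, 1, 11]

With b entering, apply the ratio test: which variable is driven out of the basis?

s_1

Column b entries and ratios — s_1: (5/3)/3 = 5/9; s_2: 27/3 = 9; a: 0 ≤ 0, skip.
Smallest ratio is 5/9 in the row of s_1, so s_1 leaves.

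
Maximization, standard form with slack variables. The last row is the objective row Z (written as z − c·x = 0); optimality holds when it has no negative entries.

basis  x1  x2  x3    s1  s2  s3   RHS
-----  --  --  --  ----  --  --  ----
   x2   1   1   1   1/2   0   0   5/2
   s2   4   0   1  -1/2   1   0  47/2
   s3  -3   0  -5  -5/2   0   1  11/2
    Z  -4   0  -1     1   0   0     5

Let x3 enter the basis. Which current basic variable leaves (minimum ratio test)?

x2

Column x3 entries and ratios — x2: (5/2)/1 = 5/2; s2: (47/2)/1 = 47/2; s3: -5 ≤ 0, skip.
Smallest ratio is 5/2 in the row of x2, so x2 leaves.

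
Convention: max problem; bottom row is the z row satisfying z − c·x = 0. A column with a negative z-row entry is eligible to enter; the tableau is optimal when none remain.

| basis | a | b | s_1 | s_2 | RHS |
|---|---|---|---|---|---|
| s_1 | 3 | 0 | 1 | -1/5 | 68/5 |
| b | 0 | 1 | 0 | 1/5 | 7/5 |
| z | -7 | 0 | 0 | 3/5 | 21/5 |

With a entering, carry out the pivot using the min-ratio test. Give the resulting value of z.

Ratio test on column a — row 1: (68/5)/3 = 68/15; row 2: entry 0 ≤ 0. Minimum is 68/15 at row 1 (s_1 leaves); pivot element 3.
Pivot on row 1; the z-row RHS becomes 21/5 − (-7)·(68/15) = 539/15.

539/15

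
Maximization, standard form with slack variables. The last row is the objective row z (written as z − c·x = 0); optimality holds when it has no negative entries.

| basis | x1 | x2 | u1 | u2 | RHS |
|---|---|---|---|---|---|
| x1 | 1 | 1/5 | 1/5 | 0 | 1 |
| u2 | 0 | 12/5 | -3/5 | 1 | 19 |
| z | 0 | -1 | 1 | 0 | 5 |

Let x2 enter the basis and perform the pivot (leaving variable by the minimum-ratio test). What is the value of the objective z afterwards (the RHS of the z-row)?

Ratio test on column x2 — row 1: 1/(1/5) = 5; row 2: 19/(12/5) = 95/12. Minimum is 5 at row 1 (x1 leaves); pivot element 1/5.
Pivot on row 1; the z-row RHS becomes 5 − (-1)·5 = 10.

10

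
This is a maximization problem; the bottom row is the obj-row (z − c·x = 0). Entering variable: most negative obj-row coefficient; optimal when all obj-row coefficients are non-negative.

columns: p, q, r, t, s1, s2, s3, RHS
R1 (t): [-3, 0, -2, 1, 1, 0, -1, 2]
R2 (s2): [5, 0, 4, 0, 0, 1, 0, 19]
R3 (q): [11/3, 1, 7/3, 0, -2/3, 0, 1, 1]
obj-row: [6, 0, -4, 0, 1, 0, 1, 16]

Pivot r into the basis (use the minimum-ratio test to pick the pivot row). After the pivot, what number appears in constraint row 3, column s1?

Ratio test on column r — row 1: entry -2 ≤ 0; row 2: 19/4 = 19/4; row 3: 1/(7/3) = 3/7. Minimum is 3/7 at row 3 (q leaves); pivot element 7/3.
Divide row 3 by 7/3; eliminate column r from the other rows.
In the new row 3, the s1 entry is the old entry divided by the pivot: (-2/3)/(7/3) = -2/7.

-2/7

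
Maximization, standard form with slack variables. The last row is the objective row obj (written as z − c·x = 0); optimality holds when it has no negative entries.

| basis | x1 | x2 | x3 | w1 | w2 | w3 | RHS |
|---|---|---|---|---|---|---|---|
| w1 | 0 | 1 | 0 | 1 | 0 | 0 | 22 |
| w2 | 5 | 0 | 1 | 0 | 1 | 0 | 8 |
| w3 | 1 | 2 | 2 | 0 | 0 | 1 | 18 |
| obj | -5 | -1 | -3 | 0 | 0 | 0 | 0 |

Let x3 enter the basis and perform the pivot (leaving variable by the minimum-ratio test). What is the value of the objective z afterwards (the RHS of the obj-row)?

24

Ratio test on column x3 — row 1: entry 0 ≤ 0; row 2: 8/1 = 8; row 3: 18/2 = 9. Minimum is 8 at row 2 (w2 leaves); pivot element 1.
Pivot on row 2; the obj-row RHS becomes 0 − (-3)·8 = 24.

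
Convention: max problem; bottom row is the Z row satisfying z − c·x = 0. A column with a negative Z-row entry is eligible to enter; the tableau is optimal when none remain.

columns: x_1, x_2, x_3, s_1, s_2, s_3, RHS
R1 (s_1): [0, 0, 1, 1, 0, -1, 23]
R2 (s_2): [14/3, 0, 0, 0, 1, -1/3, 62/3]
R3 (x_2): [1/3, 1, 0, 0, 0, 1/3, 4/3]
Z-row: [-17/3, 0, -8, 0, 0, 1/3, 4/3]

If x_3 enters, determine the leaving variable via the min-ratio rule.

s_1

Column x_3 entries and ratios — s_1: 23/1 = 23; s_2: 0 ≤ 0, skip; x_2: 0 ≤ 0, skip.
Smallest ratio is 23 in the row of s_1, so s_1 leaves.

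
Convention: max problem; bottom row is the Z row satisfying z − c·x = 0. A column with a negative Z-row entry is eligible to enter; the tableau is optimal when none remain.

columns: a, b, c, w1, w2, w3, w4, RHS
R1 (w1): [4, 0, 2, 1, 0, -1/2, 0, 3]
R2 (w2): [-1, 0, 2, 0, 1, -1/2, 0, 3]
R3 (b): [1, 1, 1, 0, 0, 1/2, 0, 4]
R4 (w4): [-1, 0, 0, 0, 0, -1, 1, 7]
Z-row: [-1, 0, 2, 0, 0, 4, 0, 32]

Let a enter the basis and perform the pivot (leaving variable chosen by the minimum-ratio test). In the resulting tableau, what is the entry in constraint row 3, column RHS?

Ratio test on column a — row 1: 3/4 = 3/4; row 2: entry -1 ≤ 0; row 3: 4/1 = 4; row 4: entry -1 ≤ 0. Minimum is 3/4 at row 1 (w1 leaves); pivot element 4.
Divide row 1 by 4; eliminate column a from the other rows.
Row 3 update in column RHS: 4 − 1·(3/4) = 13/4.

13/4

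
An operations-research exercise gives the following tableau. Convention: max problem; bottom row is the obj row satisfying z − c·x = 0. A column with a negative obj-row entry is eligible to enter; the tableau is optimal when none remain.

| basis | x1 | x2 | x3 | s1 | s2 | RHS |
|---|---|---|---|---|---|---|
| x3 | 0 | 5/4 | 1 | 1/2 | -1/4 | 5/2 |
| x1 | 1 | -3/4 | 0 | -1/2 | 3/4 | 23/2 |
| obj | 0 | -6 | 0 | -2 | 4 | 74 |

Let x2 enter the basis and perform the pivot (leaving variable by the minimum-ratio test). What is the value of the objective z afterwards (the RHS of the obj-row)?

86

Ratio test on column x2 — row 1: (5/2)/(5/4) = 2; row 2: entry -3/4 ≤ 0. Minimum is 2 at row 1 (x3 leaves); pivot element 5/4.
Pivot on row 1; the obj-row RHS becomes 74 − (-6)·2 = 86.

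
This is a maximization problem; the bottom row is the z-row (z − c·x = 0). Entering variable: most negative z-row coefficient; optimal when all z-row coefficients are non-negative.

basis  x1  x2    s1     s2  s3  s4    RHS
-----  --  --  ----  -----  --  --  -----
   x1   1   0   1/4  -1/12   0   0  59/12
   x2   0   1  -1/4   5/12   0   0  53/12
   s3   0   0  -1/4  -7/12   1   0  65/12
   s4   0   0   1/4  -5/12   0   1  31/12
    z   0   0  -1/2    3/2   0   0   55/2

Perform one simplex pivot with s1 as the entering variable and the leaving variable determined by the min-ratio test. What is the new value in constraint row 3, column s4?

1

Ratio test on column s1 — row 1: (59/12)/(1/4) = 59/3; row 2: entry -1/4 ≤ 0; row 3: entry -1/4 ≤ 0; row 4: (31/12)/(1/4) = 31/3. Minimum is 31/3 at row 4 (s4 leaves); pivot element 1/4.
Divide row 4 by 1/4; eliminate column s1 from the other rows.
Row 3 update in column s4: 0 − (-1/4)·4 = 1.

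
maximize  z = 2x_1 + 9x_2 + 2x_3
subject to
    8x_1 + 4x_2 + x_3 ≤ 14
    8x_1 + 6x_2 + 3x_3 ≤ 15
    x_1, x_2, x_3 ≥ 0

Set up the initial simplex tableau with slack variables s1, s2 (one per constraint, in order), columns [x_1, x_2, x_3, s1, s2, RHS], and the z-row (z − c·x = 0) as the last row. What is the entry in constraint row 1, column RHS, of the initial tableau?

14

The RHS of constraint 1 is b_1 = 14.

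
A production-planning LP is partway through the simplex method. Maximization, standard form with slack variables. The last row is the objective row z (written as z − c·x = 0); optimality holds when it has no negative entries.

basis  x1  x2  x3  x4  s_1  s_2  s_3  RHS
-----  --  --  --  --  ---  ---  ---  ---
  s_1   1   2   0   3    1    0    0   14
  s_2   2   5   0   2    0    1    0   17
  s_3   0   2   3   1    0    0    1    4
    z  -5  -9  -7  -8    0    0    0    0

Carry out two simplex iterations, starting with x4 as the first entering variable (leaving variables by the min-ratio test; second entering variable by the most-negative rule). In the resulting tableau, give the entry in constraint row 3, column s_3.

Ratio test on column x4 — row 1: 14/3 = 14/3; row 2: 17/2 = 17/2; row 3: 4/1 = 4. Minimum is 4 at row 3 (s_3 leaves); pivot element 1.
Divide row 3 by 1; eliminate column x4 from the other rows.
Second iteration: most negative z-row entry is -5 in column x1, so x1 enters.
Ratio test on column x1 — row 1: 2/1 = 2; row 2: 9/2 = 9/2; row 3: entry 0 ≤ 0. Minimum is 2 at row 1 (s_1 leaves); pivot element 1.
Divide row 1 by 1; eliminate column x1 from the other rows.
After both pivots, the entry at constraint row 3, column s_3 is 1.

1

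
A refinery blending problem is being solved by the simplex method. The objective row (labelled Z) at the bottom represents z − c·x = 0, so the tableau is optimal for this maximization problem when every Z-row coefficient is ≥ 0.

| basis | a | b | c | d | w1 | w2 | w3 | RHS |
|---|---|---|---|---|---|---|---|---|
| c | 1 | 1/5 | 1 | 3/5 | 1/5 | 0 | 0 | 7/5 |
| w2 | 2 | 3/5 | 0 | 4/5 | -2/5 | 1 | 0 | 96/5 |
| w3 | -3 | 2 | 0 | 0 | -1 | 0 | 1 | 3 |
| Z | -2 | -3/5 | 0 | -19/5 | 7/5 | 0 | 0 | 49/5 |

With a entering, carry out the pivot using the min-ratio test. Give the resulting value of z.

63/5

Ratio test on column a — row 1: (7/5)/1 = 7/5; row 2: (96/5)/2 = 48/5; row 3: entry -3 ≤ 0. Minimum is 7/5 at row 1 (c leaves); pivot element 1.
Pivot on row 1; the Z-row RHS becomes 49/5 − (-2)·(7/5) = 63/5.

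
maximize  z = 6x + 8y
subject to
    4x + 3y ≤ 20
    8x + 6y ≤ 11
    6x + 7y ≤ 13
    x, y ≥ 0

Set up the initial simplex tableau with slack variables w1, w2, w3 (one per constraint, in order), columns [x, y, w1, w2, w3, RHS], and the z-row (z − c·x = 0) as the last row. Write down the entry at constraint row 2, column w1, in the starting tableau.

Slack w1 belongs to constraint 1; its column is the unit vector e_1, so the entry in row 2 is 0.

0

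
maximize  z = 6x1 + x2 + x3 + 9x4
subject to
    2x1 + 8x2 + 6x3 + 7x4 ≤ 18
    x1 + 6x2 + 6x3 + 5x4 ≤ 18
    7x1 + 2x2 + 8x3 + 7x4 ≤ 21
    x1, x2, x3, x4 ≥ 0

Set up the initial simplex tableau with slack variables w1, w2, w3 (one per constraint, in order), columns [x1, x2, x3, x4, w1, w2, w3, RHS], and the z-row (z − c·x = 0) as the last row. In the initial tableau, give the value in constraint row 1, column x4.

7

Constraint 1 has coefficient 7 on x4.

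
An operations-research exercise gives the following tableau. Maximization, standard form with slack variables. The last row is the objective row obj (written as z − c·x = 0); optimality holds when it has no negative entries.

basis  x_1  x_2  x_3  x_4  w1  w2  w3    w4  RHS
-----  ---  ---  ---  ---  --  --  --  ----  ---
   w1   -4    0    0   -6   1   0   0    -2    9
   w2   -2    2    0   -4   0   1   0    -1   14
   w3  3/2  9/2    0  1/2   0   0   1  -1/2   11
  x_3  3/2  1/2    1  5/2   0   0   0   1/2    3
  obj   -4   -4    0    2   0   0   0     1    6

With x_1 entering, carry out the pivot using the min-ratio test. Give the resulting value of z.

14

Ratio test on column x_1 — row 1: entry -4 ≤ 0; row 2: entry -2 ≤ 0; row 3: 11/(3/2) = 22/3; row 4: 3/(3/2) = 2. Minimum is 2 at row 4 (x_3 leaves); pivot element 3/2.
Pivot on row 4; the obj-row RHS becomes 6 − (-4)·2 = 14.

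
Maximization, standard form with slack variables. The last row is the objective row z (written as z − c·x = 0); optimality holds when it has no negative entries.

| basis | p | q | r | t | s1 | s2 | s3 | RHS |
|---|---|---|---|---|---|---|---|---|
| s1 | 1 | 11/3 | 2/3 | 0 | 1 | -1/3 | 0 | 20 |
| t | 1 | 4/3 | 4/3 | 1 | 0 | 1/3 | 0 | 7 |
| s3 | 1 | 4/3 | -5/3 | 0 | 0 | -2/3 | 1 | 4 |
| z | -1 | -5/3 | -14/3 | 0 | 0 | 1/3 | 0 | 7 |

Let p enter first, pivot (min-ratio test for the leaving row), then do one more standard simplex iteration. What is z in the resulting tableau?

52/3

Ratio test on column p — row 1: 20/1 = 20; row 2: 7/1 = 7; row 3: 4/1 = 4. Minimum is 4 at row 3 (s3 leaves); pivot element 1.
Pivot on row 3; the z-row RHS becomes 7 − (-1)·4 = 11.
Next entering variable (most negative z-row entry -19/3): r.
Ratio test on column r — row 1: 16/(7/3) = 48/7; row 2: 3/3 = 1; row 3: entry -5/3 ≤ 0. Minimum is 1 at row 2 (t leaves); pivot element 3.
After the second pivot the z-row RHS is 11 − (-19/3)·1 = 52/3.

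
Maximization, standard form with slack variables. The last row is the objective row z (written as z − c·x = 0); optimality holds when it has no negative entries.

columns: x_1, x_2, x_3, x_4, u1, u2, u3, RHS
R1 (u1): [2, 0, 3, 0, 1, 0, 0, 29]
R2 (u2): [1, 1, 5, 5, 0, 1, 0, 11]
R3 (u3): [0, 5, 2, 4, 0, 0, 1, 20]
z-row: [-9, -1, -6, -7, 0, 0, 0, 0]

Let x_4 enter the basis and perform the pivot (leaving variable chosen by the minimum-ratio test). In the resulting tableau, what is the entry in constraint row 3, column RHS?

Ratio test on column x_4 — row 1: entry 0 ≤ 0; row 2: 11/5 = 11/5; row 3: 20/4 = 5. Minimum is 11/5 at row 2 (u2 leaves); pivot element 5.
Divide row 2 by 5; eliminate column x_4 from the other rows.
Row 3 update in column RHS: 20 − 4·(11/5) = 56/5.

56/5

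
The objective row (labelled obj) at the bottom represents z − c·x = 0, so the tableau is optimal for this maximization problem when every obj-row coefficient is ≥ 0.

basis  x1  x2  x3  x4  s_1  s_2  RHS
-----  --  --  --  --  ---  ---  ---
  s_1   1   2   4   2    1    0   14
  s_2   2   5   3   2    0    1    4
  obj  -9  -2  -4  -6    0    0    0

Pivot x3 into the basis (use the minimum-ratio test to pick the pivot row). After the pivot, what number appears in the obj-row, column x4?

-10/3

Ratio test on column x3 — row 1: 14/4 = 7/2; row 2: 4/3 = 4/3. Minimum is 4/3 at row 2 (s_2 leaves); pivot element 3.
Divide row 2 by 3; eliminate column x3 from the other rows.
obj-row update in column x4: -6 − (-4)·(2/3) = -10/3.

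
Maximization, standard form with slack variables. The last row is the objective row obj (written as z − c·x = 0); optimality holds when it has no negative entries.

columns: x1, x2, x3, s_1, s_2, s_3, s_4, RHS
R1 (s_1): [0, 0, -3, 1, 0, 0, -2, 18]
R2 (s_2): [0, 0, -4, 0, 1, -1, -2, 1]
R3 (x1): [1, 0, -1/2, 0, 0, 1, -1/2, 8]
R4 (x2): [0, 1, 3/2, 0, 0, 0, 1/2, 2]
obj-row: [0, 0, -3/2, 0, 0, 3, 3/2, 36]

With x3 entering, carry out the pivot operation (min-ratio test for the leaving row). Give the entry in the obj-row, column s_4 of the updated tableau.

Ratio test on column x3 — row 1: entry -3 ≤ 0; row 2: entry -4 ≤ 0; row 3: entry -1/2 ≤ 0; row 4: 2/(3/2) = 4/3. Minimum is 4/3 at row 4 (x2 leaves); pivot element 3/2.
Divide row 4 by 3/2; eliminate column x3 from the other rows.
obj-row update in column s_4: 3/2 − (-3/2)·(1/3) = 2.

2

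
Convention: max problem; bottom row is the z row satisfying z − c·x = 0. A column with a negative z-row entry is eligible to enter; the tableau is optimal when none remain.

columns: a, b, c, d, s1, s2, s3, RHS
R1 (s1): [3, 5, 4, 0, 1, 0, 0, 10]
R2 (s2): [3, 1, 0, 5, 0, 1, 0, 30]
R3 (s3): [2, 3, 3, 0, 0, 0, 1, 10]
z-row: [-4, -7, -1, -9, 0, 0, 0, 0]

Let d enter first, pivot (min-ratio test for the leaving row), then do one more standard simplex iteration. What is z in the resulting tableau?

322/5

Ratio test on column d — row 1: entry 0 ≤ 0; row 2: 30/5 = 6; row 3: entry 0 ≤ 0. Minimum is 6 at row 2 (s2 leaves); pivot element 5.
Pivot on row 2; the z-row RHS becomes 0 − (-9)·6 = 54.
Next entering variable (most negative z-row entry -26/5): b.
Ratio test on column b — row 1: 10/5 = 2; row 2: 6/(1/5) = 30; row 3: 10/3 = 10/3. Minimum is 2 at row 1 (s1 leaves); pivot element 5.
After the second pivot the z-row RHS is 54 − (-26/5)·2 = 322/5.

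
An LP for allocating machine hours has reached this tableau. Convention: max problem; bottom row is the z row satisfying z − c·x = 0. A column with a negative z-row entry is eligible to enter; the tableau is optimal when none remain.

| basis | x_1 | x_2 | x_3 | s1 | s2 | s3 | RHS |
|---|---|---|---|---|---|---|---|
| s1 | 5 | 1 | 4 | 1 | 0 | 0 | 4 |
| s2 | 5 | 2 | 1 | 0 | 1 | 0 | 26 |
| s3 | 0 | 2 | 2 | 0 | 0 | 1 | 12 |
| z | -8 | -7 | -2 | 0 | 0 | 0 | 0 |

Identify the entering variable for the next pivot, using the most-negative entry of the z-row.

x_1

Negative z-row entries: x_1: -8, x_2: -7, x_3: -2.
The most negative is -8 in column x_1, so x_1 enters.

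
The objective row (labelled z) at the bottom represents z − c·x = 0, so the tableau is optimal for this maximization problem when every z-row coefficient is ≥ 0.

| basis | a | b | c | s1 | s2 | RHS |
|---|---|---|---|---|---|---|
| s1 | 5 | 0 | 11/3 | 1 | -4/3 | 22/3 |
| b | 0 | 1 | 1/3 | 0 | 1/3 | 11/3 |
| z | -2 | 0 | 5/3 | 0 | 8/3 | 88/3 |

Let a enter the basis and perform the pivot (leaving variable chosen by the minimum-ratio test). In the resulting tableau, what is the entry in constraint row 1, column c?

11/15

Ratio test on column a — row 1: (22/3)/5 = 22/15; row 2: entry 0 ≤ 0. Minimum is 22/15 at row 1 (s1 leaves); pivot element 5.
Divide row 1 by 5; eliminate column a from the other rows.
In the new row 1, the c entry is the old entry divided by the pivot: (11/3)/5 = 11/15.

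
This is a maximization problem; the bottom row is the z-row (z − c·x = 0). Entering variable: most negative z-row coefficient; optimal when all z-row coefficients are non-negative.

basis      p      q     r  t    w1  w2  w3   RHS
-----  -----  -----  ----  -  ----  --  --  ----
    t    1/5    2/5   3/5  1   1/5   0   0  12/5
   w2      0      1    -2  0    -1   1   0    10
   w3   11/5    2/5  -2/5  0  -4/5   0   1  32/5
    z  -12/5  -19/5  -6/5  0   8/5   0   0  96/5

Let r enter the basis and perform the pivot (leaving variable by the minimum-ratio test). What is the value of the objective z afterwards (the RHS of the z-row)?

24

Ratio test on column r — row 1: (12/5)/(3/5) = 4; row 2: entry -2 ≤ 0; row 3: entry -2/5 ≤ 0. Minimum is 4 at row 1 (t leaves); pivot element 3/5.
Pivot on row 1; the z-row RHS becomes 96/5 − (-6/5)·4 = 24.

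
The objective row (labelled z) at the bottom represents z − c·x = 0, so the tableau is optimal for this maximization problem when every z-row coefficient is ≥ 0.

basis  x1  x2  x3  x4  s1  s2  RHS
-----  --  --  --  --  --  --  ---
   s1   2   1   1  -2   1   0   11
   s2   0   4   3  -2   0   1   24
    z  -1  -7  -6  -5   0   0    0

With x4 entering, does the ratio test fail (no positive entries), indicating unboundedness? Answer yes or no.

Every constraint-row entry in column x4 is ≤ 0, so increasing x4 is unbounded.

yes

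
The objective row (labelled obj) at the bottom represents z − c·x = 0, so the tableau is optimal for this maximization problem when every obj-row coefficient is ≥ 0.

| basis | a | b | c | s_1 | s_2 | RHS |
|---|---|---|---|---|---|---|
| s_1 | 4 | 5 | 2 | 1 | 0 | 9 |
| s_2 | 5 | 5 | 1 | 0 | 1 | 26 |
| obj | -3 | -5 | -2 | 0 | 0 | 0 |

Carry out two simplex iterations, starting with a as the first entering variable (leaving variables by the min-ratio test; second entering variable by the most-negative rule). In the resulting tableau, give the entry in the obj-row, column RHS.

Ratio test on column a — row 1: 9/4 = 9/4; row 2: 26/5 = 26/5. Minimum is 9/4 at row 1 (s_1 leaves); pivot element 4.
Divide row 1 by 4; eliminate column a from the other rows.
Second iteration: most negative obj-row entry is -5/4 in column b, so b enters.
Ratio test on column b — row 1: (9/4)/(5/4) = 9/5; row 2: entry -5/4 ≤ 0. Minimum is 9/5 at row 1 (a leaves); pivot element 5/4.
Divide row 1 by 5/4; eliminate column b from the other rows.
After both pivots, the entry at the obj-row, column RHS is 9.

9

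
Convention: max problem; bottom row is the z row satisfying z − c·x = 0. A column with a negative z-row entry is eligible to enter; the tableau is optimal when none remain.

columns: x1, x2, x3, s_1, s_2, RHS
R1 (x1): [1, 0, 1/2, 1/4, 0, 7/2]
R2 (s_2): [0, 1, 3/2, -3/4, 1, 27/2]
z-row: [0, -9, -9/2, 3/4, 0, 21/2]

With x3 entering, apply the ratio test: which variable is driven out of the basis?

x1

Column x3 entries and ratios — x1: (7/2)/(1/2) = 7; s_2: (27/2)/(3/2) = 9.
Smallest ratio is 7 in the row of x1, so x1 leaves.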